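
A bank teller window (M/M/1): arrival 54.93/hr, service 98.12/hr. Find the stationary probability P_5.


ρ = 54.93/98.12 = 0.5598
P_n = (1−ρ)·ρ^n = (1 − 0.5598)·0.5598^5 = 0.4402·0.054987 = 0.024204

Final: 0.024204


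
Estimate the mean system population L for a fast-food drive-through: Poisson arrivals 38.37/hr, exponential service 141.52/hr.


ρ = λ/μ = 38.37/141.52 = 0.2711
L = ρ/(1−ρ) = 0.2711/(1 − 0.2711) = 0.2711/0.7289 = 0.3720

Final: 0.3720


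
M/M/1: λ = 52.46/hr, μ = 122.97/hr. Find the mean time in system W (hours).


W = 1/(μ−λ) = 1/(122.97 − 52.46) = 1/70.51 = 0.01418 hr

Final: 0.01418 hr


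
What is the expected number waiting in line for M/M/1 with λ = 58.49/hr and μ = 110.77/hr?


ρ = 58.49/110.77 = 0.5280
Lq = ρ²/(1−ρ) = 0.2788/0.4720 = 0.5908

Final: 0.5908


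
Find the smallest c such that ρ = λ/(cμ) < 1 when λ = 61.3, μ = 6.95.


Stability requires cμ > λ ⇔ c > λ/μ.
λ/μ = 61.3/6.95 = 8.8201
Minimum integer c = ⌊8.8201⌋ + 1 = 9
Check: 9·6.95 = 62.55 > 61.3, while 8·6.95 = 55.60 ≤ 61.3

Final: 9 servers


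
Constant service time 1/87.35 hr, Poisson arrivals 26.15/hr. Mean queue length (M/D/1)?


ρ = 26.15/87.35 = 0.2994
M/D/1: Lq = ρ²/(2(1−ρ)) = 0.08962/(2·0.7006) = 0.06396

Final: 0.06396


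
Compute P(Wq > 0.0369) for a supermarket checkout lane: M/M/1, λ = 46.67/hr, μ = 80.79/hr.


ρ = 46.67/80.79 = 0.5777
P(Wq > t) = ρ·e^{−(μ−λ)t} = 0.5777·e^{−1.2590}
= 0.5777·0.283930 = 0.164018

Final: 0.164018


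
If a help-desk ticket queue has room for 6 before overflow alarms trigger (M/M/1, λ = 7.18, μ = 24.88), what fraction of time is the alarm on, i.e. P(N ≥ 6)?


ρ = 7.18/24.88 = 0.2886
P(N ≥ n) = ρ^n = 0.2886^6 = 0.0005776

Final: 0.0005776


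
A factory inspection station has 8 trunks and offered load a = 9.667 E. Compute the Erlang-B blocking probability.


B(c,a) = (a^c/c!) / Σ_{k=0}^{c} a^k/k!
a^8/8! = 1891.529964
Σ terms (k=0..8): 1.00000 + 9.66700 + 46.72544 + 150.56496 + 363.87786 + 703.52146 + 1133.49032 + 1565.35013 + 1891.52996 = 5865.727131
B = 1891.529964/5865.727131 = 0.322472

Final: 0.322472


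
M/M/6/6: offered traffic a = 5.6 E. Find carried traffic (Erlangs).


B(6,5.6) = 0.236322 (Erlang-B)
Carried load = a(1 − B) = 5.6·(1 − 0.236322) = 5.6·0.763678 = 4.2766 E

Final: 4.2766 Erlangs


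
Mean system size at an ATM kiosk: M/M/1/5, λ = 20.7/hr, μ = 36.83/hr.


ρ = 20.7/36.83 = 0.5620
L = ρ[1 − (K+1)ρ^K + Kρ^(K+1)] / [(1−ρ)(1−ρ^(K+1))]
Numerator: 0.5620·(1 − 6·0.056085 + 5·0.031522) = 0.461494
Denominator: (0.4380)·(0.968478) = 0.424153
L = 0.461494/0.424153 = 1.0880

Final: 1.0880


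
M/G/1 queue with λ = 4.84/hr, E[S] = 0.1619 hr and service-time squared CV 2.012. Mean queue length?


ρ = λ·E[S] = 4.84·0.1619 = 0.7836
Lq = ρ²(1+C_s²)/(2(1−ρ)) = 0.6140·(1+2.012)/(2·0.2164)
= 0.6140·3.0120/0.4328 = 4.27311

Final: 4.27311


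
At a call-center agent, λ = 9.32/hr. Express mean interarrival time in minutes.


Mean interarrival time = 1/λ = 1/9.32 hour = 0.10730 hour
In minutes: 0.10730 × 60 = 6.4378 min

Final: 6.4378 min


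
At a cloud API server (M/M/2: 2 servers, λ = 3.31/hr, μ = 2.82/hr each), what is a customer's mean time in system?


a = 1.1738; ρ = 0.5869; P₀ = 0.260335
Lq = P₀·a^c·ρ/(c!(1−ρ)²) = 0.61667
Wq = Lq/λ = 0.61667/3.31 = 0.18631 hr
W = Wq + 1/μ = 0.18631 + 0.35461 = 0.54092 hr

Final: 0.54092 hr


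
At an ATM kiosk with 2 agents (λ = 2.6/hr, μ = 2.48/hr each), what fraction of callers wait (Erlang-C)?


a = λ/μ = 1.0484; ρ = a/2 = 0.5242
P₀ = 0.312169 (from M/M/c formula)
C(c,a) = [a^c/(c!(1−ρ))]·P₀ = [1.09912/(2·0.4758)]·0.312169
= 1.15500·0.312169 = 0.360556

Final: 0.360556


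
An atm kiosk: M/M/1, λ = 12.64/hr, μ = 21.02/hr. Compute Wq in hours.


ρ = 12.64/21.02 = 0.6013
Wq = ρ/(μ−λ) = 0.6013/(21.02 − 12.64) = 0.6013/8.38 = 0.07176 hr

Final: 0.07176 hr


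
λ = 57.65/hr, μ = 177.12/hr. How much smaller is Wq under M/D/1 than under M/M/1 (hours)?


ρ = 57.65/177.12 = 0.3255
Wq(M/M/1) = ρ/(μ−λ) = 0.3255/119.47 = 0.002724 hr
Wq(M/D/1) = ρ/(2(μ−λ)) = 0.001362 hr
Savings = 0.002724 − 0.001362 = 0.001362 hr

Final: 0.001362 hr


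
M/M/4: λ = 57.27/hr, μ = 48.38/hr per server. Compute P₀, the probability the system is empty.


a = λ/μ = 57.27/48.38 = 1.1838; ρ = a/c = 0.2959
Σ_{k=0}^{3} a^k/k! (terms k=0..3) = 1.00000 + 1.18375 + 0.70064 + 0.27646 = 3.16085
Tail: a^4/(4!(1−ρ)) = 1.96356/(24·0.7041) = 0.11620
P₀ = 1/(3.16085 + 0.11620) = 1/3.27705 = 0.305152

Final: 0.305152


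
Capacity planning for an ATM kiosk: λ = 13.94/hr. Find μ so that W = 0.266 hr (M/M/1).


W = 1/(μ−λ) ⇒ μ − λ = 1/W = 1/0.266 = 3.7594
μ = λ + 1/W = 13.94 + 3.7594 = 17.6994 per hr

Final: 17.6994 /hr


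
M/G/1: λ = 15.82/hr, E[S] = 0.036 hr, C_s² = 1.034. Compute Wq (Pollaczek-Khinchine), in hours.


ρ = λ·E[S] = 15.82·0.036 = 0.5695
E[S²] = E[S]²(1+C_s²) = 0.036²·(1+1.034) = 0.002636
Wq = λ·E[S²]/(2(1−ρ)) = 15.82·0.002636/(2·0.4305) = 0.04844 hr

Final: 0.04844 hr


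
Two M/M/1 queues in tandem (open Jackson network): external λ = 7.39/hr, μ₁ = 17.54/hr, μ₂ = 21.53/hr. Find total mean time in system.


Each node sees arrival rate λ = 7.39/hr (tandem ⇒ throughput preserved).
W₁ = 1/(μ₁−λ) = 1/(17.54−7.39) = 0.09852 hr
W₂ = 1/(μ₂−λ) = 1/(21.53−7.39) = 0.07072 hr
W_total = W₁ + W₂ = 0.09852 + 0.07072 = 0.16924 hr

Final: 0.16924 hr


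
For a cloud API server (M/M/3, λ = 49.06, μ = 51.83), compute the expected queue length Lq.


a = λ/μ = 0.9466; ρ = a/3 = 0.3155
P₀ = 0.384461
Lq = P₀·a^c·ρ / (c!·(1−ρ)²) = 0.384461·0.84808·0.3155/(6·0.46851)
= 0.03660

Final: 0.03660


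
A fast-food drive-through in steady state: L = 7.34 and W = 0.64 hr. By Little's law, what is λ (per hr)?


λ = L/W = 7.34/0.64 = 11.4688 /hr

Final: 11.4688 /hr


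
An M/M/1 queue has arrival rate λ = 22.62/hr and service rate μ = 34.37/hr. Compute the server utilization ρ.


ρ = λ/μ = 22.62/34.37 = 0.6581

Final: 0.6581


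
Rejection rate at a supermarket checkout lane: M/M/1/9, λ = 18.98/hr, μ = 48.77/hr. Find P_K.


ρ = λ/μ = 18.98/48.77 = 0.3892
P_K = (1−ρ)ρ^K/(1−ρ^(K+1)) = (0.6108·0.0002048)/(1 − 0.00007970)
= 0.0001251/0.999920 = 0.0001251

Final: 0.0001251


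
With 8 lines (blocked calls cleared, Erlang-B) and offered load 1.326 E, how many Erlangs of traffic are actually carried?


B(8,1.326) = 0.00006294 (Erlang-B)
Carried load = a(1 − B) = 1.326·(1 − 0.00006294) = 1.326·0.999937 = 1.3259 E

Final: 1.3259 Erlangs


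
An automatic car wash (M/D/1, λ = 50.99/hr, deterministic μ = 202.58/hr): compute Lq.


ρ = 50.99/202.58 = 0.2517
M/D/1: Lq = ρ²/(2(1−ρ)) = 0.06335/(2·0.7483) = 0.04233

Final: 0.04233


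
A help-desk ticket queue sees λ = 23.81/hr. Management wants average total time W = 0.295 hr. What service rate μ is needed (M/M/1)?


W = 1/(μ−λ) ⇒ μ − λ = 1/W = 1/0.295 = 3.3898
μ = λ + 1/W = 23.81 + 3.3898 = 27.1998 per hr

Final: 27.1998 /hr


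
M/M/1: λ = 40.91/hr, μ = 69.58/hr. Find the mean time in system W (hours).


W = 1/(μ−λ) = 1/(69.58 − 40.91) = 1/28.67 = 0.03488 hr

Final: 0.03488 hr


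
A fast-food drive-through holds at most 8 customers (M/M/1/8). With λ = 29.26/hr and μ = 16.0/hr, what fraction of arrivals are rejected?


ρ = λ/μ = 29.26/16.0 = 1.8288
P_K = (1−ρ)ρ^K/(1−ρ^(K+1)) = (-0.8288·125.093491)/(1 − 228.764722)
= -103.671231/-227.764722 = 0.455168

Final: 0.455168


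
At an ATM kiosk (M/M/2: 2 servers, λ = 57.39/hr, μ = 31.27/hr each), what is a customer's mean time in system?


a = 1.8353; ρ = 0.9177; P₀ = 0.042942
Lq = P₀·a^c·ρ/(c!(1−ρ)²) = 9.78691
Wq = Lq/λ = 9.78691/57.39 = 0.17053 hr
W = Wq + 1/μ = 0.17053 + 0.03198 = 0.20251 hr

Final: 0.20251 hr


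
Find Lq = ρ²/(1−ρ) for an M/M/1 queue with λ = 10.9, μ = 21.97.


ρ = 10.9/21.97 = 0.4961
Lq = ρ²/(1−ρ) = 0.2461/0.5039 = 0.4885

Final: 0.4885


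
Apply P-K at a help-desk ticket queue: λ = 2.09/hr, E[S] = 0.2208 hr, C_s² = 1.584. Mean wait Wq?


ρ = λ·E[S] = 2.09·0.2208 = 0.4615
E[S²] = E[S]²(1+C_s²) = 0.2208²·(1+1.584) = 0.125977
Wq = λ·E[S²]/(2(1−ρ)) = 2.09·0.125977/(2·0.5385) = 0.24445 hr

Final: 0.24445 hr


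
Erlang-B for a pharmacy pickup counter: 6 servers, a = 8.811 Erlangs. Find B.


B(c,a) = (a^c/c!) / Σ_{k=0}^{c} a^k/k!
a^6/6! = 649.858361
Σ terms (k=0..6): 1.00000 + 8.81100 + 38.81686 + 114.00512 + 251.12478 + 442.53208 + 649.85836 = 1506.148199
B = 649.858361/1506.148199 = 0.431470

Final: 0.431470


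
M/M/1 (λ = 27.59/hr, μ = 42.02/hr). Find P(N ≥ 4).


ρ = 27.59/42.02 = 0.6566
P(N ≥ n) = ρ^n = 0.6566^4 = 0.185859

Final: 0.185859


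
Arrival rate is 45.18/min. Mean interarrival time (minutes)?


Mean interarrival time = 1/λ = 1/45.18 minute = 0.02213 minute
In minutes: 0.02213 × 1 = 0.02213 min

Final: 0.02213 min


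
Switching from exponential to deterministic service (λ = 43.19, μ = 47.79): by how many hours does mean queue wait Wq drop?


ρ = 43.19/47.79 = 0.9037
Wq(M/M/1) = ρ/(μ−λ) = 0.9037/4.60 = 0.19647 hr
Wq(M/D/1) = ρ/(2(μ−λ)) = 0.09823 hr
Savings = 0.19647 − 0.09823 = 0.09823 hr

Final: 0.09823 hr


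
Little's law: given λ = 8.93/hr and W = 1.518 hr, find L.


L = λW = 8.93·1.518 = 13.5557

Final: 13.5557


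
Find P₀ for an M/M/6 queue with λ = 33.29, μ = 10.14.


a = λ/μ = 33.29/10.14 = 3.2830; ρ = a/c = 0.5472
Σ_{k=0}^{5} a^k/k! (terms k=0..5) = 1.00000 + 3.28304 + 5.38917 + 5.89761 + 4.84052 + 3.17832 = 23.58866
Tail: a^6/(6!(1−ρ)) = 1252.14620/(720·0.4528) = 3.84052
P₀ = 1/(23.58866 + 3.84052) = 1/27.42918 = 0.036458

Final: 0.036458


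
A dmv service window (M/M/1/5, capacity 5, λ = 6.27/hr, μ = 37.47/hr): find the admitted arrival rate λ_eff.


ρ = 0.1673; P_K = (1−ρ)ρ^5/(1−ρ^6) = 0.0001092
λ_eff = λ(1 − P_K) = 6.27·(1 − 0.0001092) = 6.27·0.999891 = 6.2693 /hr

Final: 6.2693 /hr


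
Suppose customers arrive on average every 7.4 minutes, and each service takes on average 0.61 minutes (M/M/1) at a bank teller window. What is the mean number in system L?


λ = 60/7.4 = 8.1081 /hr
μ = 60/0.61 = 98.3607 /hr
ρ = λ/μ = 8.1081/98.3607 = 0.08243
L = ρ/(1−ρ) = 0.08243/0.9176 = 0.08984

Final: 0.08984


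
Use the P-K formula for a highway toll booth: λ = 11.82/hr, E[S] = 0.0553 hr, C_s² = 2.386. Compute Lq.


ρ = λ·E[S] = 11.82·0.0553 = 0.6536
Lq = ρ²(1+C_s²)/(2(1−ρ)) = 0.4273·(1+2.386)/(2·0.3464)
= 0.4273·3.3860/0.6927 = 2.08844

Final: 2.08844


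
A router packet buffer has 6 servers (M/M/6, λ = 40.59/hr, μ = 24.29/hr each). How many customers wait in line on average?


a = λ/μ = 1.6711; ρ = a/6 = 0.2785
P₀ = 0.187956
Lq = P₀·a^c·ρ / (c!·(1−ρ)²) = 0.187956·21.77455·0.2785/(720·0.52055)
= 0.003041

Final: 0.003041


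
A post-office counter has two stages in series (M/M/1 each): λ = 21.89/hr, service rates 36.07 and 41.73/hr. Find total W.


Each node sees arrival rate λ = 21.89/hr (tandem ⇒ throughput preserved).
W₁ = 1/(μ₁−λ) = 1/(36.07−21.89) = 0.07052 hr
W₂ = 1/(μ₂−λ) = 1/(41.73−21.89) = 0.05040 hr
W_total = W₁ + W₂ = 0.07052 + 0.05040 = 0.12093 hr

Final: 0.12093 hr


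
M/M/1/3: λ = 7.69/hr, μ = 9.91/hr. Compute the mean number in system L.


ρ = 7.69/9.91 = 0.7760
L = ρ[1 − (K+1)ρ^K + Kρ^(K+1)] / [(1−ρ)(1−ρ^(K+1))]
Numerator: 0.7760·(1 − 4·0.467259 + 3·0.362586) = 0.169723
Denominator: (0.2240)·(0.637414) = 0.142791
L = 0.169723/0.142791 = 1.1886

Final: 1.1886


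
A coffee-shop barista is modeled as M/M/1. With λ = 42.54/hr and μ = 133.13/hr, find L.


ρ = λ/μ = 42.54/133.13 = 0.3195
L = ρ/(1−ρ) = 0.3195/(1 − 0.3195) = 0.3195/0.6805 = 0.4696

Final: 0.4696


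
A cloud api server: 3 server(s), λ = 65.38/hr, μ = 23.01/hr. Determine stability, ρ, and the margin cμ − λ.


Total capacity cμ = 3·23.01 = 69.03/hr
ρ = λ/(cμ) = 65.38/69.03 = 0.9471
Stable ⇔ ρ < 1: YES
Spare capacity = cμ − λ = 69.03 − 65.38 = 3.65/hr

Final: ρ = 0.9471; stable; margin = 3.65/hr


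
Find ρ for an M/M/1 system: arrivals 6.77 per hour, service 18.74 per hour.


ρ = λ/μ = 6.77/18.74 = 0.3613

Final: 0.3613


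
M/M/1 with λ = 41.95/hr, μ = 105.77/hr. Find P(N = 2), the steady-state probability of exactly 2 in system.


ρ = 41.95/105.77 = 0.3966
P_n = (1−ρ)·ρ^n = (1 − 0.3966)·0.3966^2 = 0.6034·0.157304 = 0.094915

Final: 0.094915


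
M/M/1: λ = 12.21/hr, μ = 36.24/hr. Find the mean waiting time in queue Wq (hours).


ρ = 12.21/36.24 = 0.3369
Wq = ρ/(μ−λ) = 0.3369/(36.24 − 12.21) = 0.3369/24.03 = 0.01402 hr

Final: 0.01402 hr


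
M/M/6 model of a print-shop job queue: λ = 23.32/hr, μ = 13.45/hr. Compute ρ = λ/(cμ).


ρ = λ/(cμ) = 23.32/(6·13.45) = 23.32/80.70 = 0.2890

Final: 0.2890


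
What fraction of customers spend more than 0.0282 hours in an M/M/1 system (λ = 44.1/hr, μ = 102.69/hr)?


W ~ Exponential(μ−λ) for M/M/1.
μ − λ = 102.69 − 44.1 = 58.5900
P(W > t) = e^{−(μ−λ)t} = e^{−1.6522} = 0.191621

Final: 0.191621


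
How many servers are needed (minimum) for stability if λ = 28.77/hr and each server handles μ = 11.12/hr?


Stability requires cμ > λ ⇔ c > λ/μ.
λ/μ = 28.77/11.12 = 2.5872
Minimum integer c = ⌊2.5872⌋ + 1 = 3
Check: 3·11.12 = 33.36 > 28.77, while 2·11.12 = 22.24 ≤ 28.77

Final: 3 servers


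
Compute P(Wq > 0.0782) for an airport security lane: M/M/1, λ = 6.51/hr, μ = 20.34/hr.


ρ = 6.51/20.34 = 0.3201
P(Wq > t) = ρ·e^{−(μ−λ)t} = 0.3201·e^{−1.0815}
= 0.3201·0.339084 = 0.108527

Final: 0.108527


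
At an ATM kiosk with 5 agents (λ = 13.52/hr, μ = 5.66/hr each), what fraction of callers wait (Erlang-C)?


a = λ/μ = 2.3887; ρ = a/5 = 0.4777
P₀ = 0.090004 (from M/M/c formula)
C(c,a) = [a^c/(c!(1−ρ))]·P₀ = [77.76807/(120·0.5223)]·0.090004
= 1.24089·0.090004 = 0.111685

Final: 0.111685


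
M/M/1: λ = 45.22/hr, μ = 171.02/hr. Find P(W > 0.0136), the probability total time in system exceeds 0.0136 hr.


W ~ Exponential(μ−λ) for M/M/1.
μ − λ = 171.02 − 45.22 = 125.8000
P(W > t) = e^{−(μ−λ)t} = e^{−1.7109} = 0.180707

Final: 0.180707


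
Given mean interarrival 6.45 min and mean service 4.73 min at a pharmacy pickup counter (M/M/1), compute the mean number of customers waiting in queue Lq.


λ = 60/6.45 = 9.3023 /hr
μ = 60/4.73 = 12.6850 /hr
ρ = λ/μ = 9.3023/12.6850 = 0.7333
Lq = ρ²/(1−ρ) = 0.5378/0.2667 = 2.0167

Final: 2.0167


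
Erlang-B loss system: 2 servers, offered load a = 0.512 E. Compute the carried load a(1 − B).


B(2,0.512) = 0.079773 (Erlang-B)
Carried load = a(1 − B) = 0.512·(1 − 0.079773) = 0.512·0.920227 = 0.4712 E

Final: 0.4712 Erlangs


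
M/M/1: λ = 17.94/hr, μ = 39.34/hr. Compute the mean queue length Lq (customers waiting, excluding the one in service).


ρ = 17.94/39.34 = 0.4560
Lq = ρ²/(1−ρ) = 0.2080/0.5440 = 0.3823

Final: 0.3823


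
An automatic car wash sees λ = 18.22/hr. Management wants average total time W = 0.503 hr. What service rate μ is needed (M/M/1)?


W = 1/(μ−λ) ⇒ μ − λ = 1/W = 1/0.503 = 1.9881
μ = λ + 1/W = 18.22 + 1.9881 = 20.2081 per hr

Final: 20.2081 /hr


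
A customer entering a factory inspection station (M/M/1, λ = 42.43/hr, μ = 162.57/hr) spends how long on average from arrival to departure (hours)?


W = 1/(μ−λ) = 1/(162.57 − 42.43) = 1/120.14 = 0.008324 hr

Final: 0.008324 hr


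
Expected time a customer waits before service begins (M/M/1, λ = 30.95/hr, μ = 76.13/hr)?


ρ = 30.95/76.13 = 0.4065
Wq = ρ/(μ−λ) = 0.4065/(76.13 − 30.95) = 0.4065/45.18 = 0.008998 hr

Final: 0.008998 hr


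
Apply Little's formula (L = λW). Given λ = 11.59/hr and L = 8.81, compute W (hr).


W = L/λ = 8.81/11.59 = 0.7601 hr

Final: 0.7601 hr


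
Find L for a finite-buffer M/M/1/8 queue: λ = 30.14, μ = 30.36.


ρ = 30.14/30.36 = 0.9928
L = ρ[1 − (K+1)ρ^K + Kρ^(K+1)] / [(1−ρ)(1−ρ^(K+1))]
Numerator: 0.9928·(1 − 9·0.943478 + 8·0.936641) = 0.001814
Denominator: (0.007246)·(0.063359) = 0.0004591
L = 0.001814/0.0004591 = 3.9515

Final: 3.9515


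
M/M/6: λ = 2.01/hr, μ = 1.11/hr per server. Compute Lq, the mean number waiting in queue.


a = λ/μ = 1.8108; ρ = a/6 = 0.3018
P₀ = 0.163390
Lq = P₀·a^c·ρ / (c!·(1−ρ)²) = 0.163390·35.25644·0.3018/(720·0.48748)
= 0.004953

Final: 0.004953


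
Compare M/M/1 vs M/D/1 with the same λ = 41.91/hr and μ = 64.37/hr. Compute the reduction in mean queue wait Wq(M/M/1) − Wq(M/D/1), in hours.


ρ = 41.91/64.37 = 0.6511
Wq(M/M/1) = ρ/(μ−λ) = 0.6511/22.46 = 0.02899 hr
Wq(M/D/1) = ρ/(2(μ−λ)) = 0.01449 hr
Savings = 0.02899 − 0.01449 = 0.01449 hr

Final: 0.01449 hr


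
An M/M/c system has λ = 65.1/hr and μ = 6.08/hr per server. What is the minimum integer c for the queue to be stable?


Stability requires cμ > λ ⇔ c > λ/μ.
λ/μ = 65.1/6.08 = 10.7072
Minimum integer c = ⌊10.7072⌋ + 1 = 11
Check: 11·6.08 = 66.88 > 65.1, while 10·6.08 = 60.80 ≤ 65.1

Final: 11 servers


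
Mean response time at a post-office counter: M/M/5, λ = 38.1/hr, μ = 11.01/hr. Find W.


a = 3.4605; ρ = 0.6921; P₀ = 0.027203
Lq = P₀·a^c·ρ/(c!(1−ρ)²) = 0.82124
Wq = Lq/λ = 0.82124/38.1 = 0.02155 hr
W = Wq + 1/μ = 0.02155 + 0.09083 = 0.11238 hr

Final: 0.11238 hr


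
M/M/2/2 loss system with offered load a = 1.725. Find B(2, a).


B(c,a) = (a^c/c!) / Σ_{k=0}^{c} a^k/k!
a^2/2! = 1.487813
Σ terms (k=0..2): 1.00000 + 1.72500 + 1.48781 = 4.212813
B = 1.487813/4.212813 = 0.353164

Final: 0.353164


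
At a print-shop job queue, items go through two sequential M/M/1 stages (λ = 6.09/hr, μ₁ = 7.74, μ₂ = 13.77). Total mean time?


Each node sees arrival rate λ = 6.09/hr (tandem ⇒ throughput preserved).
W₁ = 1/(μ₁−λ) = 1/(7.74−6.09) = 0.60606 hr
W₂ = 1/(μ₂−λ) = 1/(13.77−6.09) = 0.13021 hr
W_total = W₁ + W₂ = 0.60606 + 0.13021 = 0.73627 hr

Final: 0.73627 hr


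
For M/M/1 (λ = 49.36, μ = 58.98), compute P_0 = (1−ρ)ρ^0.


ρ = 49.36/58.98 = 0.8369
P_n = (1−ρ)·ρ^n = (1 − 0.8369)·0.8369^0 = 0.1631·1.000000 = 0.163106

Final: 0.163106


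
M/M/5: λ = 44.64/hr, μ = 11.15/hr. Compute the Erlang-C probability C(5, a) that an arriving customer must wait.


a = λ/μ = 4.0036; ρ = a/5 = 0.8007
P₀ = 0.012915 (from M/M/c formula)
C(c,a) = [a^c/(c!(1−ρ))]·P₀ = [1028.60017/(120·0.1993)]·0.012915
= 43.01265·0.012915 = 0.555497

Final: 0.555497


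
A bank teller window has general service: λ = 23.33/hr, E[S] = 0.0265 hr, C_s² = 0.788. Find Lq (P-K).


ρ = λ·E[S] = 23.33·0.0265 = 0.6182
Lq = ρ²(1+C_s²)/(2(1−ρ)) = 0.3822·(1+0.788)/(2·0.3818)
= 0.3822·1.7880/0.7635 = 0.89511

Final: 0.89511


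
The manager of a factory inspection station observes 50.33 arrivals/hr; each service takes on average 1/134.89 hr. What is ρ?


ρ = λ/μ = 50.33/134.89 = 0.3731

Final: 0.3731


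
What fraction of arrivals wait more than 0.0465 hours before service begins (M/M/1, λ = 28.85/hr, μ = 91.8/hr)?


ρ = 28.85/91.8 = 0.3143
P(Wq > t) = ρ·e^{−(μ−λ)t} = 0.3143·e^{−2.9272}
= 0.3143·0.053548 = 0.016829

Final: 0.016829


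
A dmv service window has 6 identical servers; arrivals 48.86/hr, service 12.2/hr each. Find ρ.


ρ = λ/(cμ) = 48.86/(6·12.2) = 48.86/73.20 = 0.6675

Final: 0.6675


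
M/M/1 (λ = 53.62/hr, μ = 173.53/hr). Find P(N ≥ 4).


ρ = 53.62/173.53 = 0.3090
P(N ≥ n) = ρ^n = 0.3090^4 = 0.009116

Final: 0.009116


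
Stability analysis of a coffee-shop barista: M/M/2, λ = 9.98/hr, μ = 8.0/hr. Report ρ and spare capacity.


Total capacity cμ = 2·8.0 = 16.00/hr
ρ = λ/(cμ) = 9.98/16.00 = 0.6238
Stable ⇔ ρ < 1: YES
Spare capacity = cμ − λ = 16.00 − 9.98 = 6.02/hr

Final: ρ = 0.6238; stable; margin = 6.02/hr


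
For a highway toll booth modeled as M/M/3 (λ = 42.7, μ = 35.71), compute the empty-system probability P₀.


a = λ/μ = 42.7/35.71 = 1.1957; ρ = a/c = 0.3986
Σ_{k=0}^{2} a^k/k! (terms k=0..2) = 1.00000 + 1.19574 + 0.71490 = 2.91064
Tail: a^3/(3!(1−ρ)) = 1.70968/(6·0.6014) = 0.47379
P₀ = 1/(2.91064 + 0.47379) = 1/3.38443 = 0.295470

Final: 0.295470


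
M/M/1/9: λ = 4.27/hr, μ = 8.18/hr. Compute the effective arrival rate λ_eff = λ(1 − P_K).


ρ = 0.5220; P_K = (1−ρ)ρ^9/(1−ρ^10) = 0.001378
λ_eff = λ(1 − P_K) = 4.27·(1 − 0.001378) = 4.27·0.998622 = 4.2641 /hr

Final: 4.2641 /hr


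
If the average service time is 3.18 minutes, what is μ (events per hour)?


μ = 1/(service time) in consistent units.
1 hour = 60 min, so μ = 60/3.18 = 18.8679 per hour

Final: 18.8679 /hr


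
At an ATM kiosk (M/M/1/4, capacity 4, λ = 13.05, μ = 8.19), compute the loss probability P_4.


ρ = λ/μ = 13.05/8.19 = 1.5934
P_K = (1−ρ)ρ^K/(1−ρ^(K+1)) = (-0.5934·6.446240)/(1 − 10.271481)
= -3.825241/-9.271481 = 0.412581

Final: 0.412581


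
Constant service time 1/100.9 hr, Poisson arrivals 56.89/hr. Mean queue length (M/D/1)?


ρ = 56.89/100.9 = 0.5638
M/D/1: Lq = ρ²/(2(1−ρ)) = 0.3179/(2·0.4362) = 0.36442

Final: 0.36442


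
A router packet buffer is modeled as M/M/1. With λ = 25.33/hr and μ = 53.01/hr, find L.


ρ = λ/μ = 25.33/53.01 = 0.4778
L = ρ/(1−ρ) = 0.4778/(1 − 0.4778) = 0.4778/0.5222 = 0.9151

Final: 0.9151


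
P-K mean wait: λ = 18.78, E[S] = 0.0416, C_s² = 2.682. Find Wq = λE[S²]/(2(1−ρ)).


ρ = λ·E[S] = 18.78·0.0416 = 0.7812
E[S²] = E[S]²(1+C_s²) = 0.0416²·(1+2.682) = 0.006372
Wq = λ·E[S²]/(2(1−ρ)) = 18.78·0.006372/(2·0.2188) = 0.27352 hr

Final: 0.27352 hr


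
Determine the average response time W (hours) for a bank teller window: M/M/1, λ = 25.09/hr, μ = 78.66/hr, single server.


W = 1/(μ−λ) = 1/(78.66 − 25.09) = 1/53.57 = 0.01867 hr

Final: 0.01867 hr


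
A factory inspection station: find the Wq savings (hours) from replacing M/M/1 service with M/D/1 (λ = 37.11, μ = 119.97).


ρ = 37.11/119.97 = 0.3093
Wq(M/M/1) = ρ/(μ−λ) = 0.3093/82.86 = 0.003733 hr
Wq(M/D/1) = ρ/(2(μ−λ)) = 0.001867 hr
Savings = 0.003733 − 0.001867 = 0.001867 hr

Final: 0.001867 hr


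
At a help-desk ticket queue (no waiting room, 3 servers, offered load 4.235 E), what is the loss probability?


B(c,a) = (a^c/c!) / Σ_{k=0}^{c} a^k/k!
a^3/3! = 12.659280
Σ terms (k=0..3): 1.00000 + 4.23500 + 8.96761 + 12.65928 = 26.861892
B = 12.659280/26.861892 = 0.471273

Final: 0.471273


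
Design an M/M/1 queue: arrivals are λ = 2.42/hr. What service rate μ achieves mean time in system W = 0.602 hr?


W = 1/(μ−λ) ⇒ μ − λ = 1/W = 1/0.602 = 1.6611
μ = λ + 1/W = 2.42 + 1.6611 = 4.0811 per hr

Final: 4.0811 /hr


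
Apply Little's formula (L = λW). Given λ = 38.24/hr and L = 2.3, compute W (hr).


W = L/λ = 2.3/38.24 = 0.06015 hr

Final: 0.06015 hr


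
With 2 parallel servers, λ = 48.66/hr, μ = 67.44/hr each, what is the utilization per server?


ρ = λ/(cμ) = 48.66/(2·67.44) = 48.66/134.88 = 0.3608

Final: 0.3608


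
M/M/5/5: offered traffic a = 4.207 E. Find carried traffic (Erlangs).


B(5,4.207) = 0.217464 (Erlang-B)
Carried load = a(1 − B) = 4.207·(1 − 0.217464) = 4.207·0.782536 = 3.2921 E

Final: 3.2921 Erlangs


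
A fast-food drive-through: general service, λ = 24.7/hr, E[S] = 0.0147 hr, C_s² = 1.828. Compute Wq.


ρ = λ·E[S] = 24.7·0.0147 = 0.3631
E[S²] = E[S]²(1+C_s²) = 0.0147²·(1+1.828) = 0.0006111
Wq = λ·E[S²]/(2(1−ρ)) = 24.7·0.0006111/(2·0.6369) = 0.01185 hr

Final: 0.01185 hr


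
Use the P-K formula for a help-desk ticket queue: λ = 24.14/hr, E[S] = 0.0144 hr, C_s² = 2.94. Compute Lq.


ρ = λ·E[S] = 24.14·0.0144 = 0.3476
Lq = ρ²(1+C_s²)/(2(1−ρ)) = 0.1208·(1+2.94)/(2·0.6524)
= 0.1208·3.9400/1.3048 = 0.36489

Final: 0.36489


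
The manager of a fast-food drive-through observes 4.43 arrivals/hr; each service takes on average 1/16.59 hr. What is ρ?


ρ = λ/μ = 4.43/16.59 = 0.2670

Final: 0.2670


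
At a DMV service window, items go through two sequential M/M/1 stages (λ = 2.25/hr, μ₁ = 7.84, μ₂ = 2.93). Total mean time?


Each node sees arrival rate λ = 2.25/hr (tandem ⇒ throughput preserved).
W₁ = 1/(μ₁−λ) = 1/(7.84−2.25) = 0.17889 hr
W₂ = 1/(μ₂−λ) = 1/(2.93−2.25) = 1.47059 hr
W_total = W₁ + W₂ = 0.17889 + 1.47059 = 1.64948 hr

Final: 1.64948 hr


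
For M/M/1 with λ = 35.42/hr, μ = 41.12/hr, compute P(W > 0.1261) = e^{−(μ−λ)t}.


W ~ Exponential(μ−λ) for M/M/1.
μ − λ = 41.12 − 35.42 = 5.7000
P(W > t) = e^{−(μ−λ)t} = e^{−0.7188} = 0.487351

Final: 0.487351


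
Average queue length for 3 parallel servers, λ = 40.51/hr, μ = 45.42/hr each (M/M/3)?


a = λ/μ = 0.8919; ρ = a/3 = 0.2973
P₀ = 0.406849
Lq = P₀·a^c·ρ / (c!·(1−ρ)²) = 0.406849·0.70949·0.2973/(6·0.49379)
= 0.02897

Final: 0.02897


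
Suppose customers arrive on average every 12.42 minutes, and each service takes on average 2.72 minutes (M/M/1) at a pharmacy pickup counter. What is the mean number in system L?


λ = 60/12.42 = 4.8309 /hr
μ = 60/2.72 = 22.0588 /hr
ρ = λ/μ = 4.8309/22.0588 = 0.2190
L = ρ/(1−ρ) = 0.2190/0.7810 = 0.2804

Final: 0.2804


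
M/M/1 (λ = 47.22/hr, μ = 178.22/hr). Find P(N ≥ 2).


ρ = 47.22/178.22 = 0.2650
P(N ≥ n) = ρ^n = 0.2650^2 = 0.070200

Final: 0.070200


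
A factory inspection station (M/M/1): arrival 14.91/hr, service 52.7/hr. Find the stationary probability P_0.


ρ = 14.91/52.7 = 0.2829
P_n = (1−ρ)·ρ^n = (1 − 0.2829)·0.2829^0 = 0.7171·1.000000 = 0.717078

Final: 0.717078


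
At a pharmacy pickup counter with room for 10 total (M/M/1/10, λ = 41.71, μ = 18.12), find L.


ρ = 41.71/18.12 = 2.3019
L = ρ[1 − (K+1)ρ^K + Kρ^(K+1)] / [(1−ρ)(1−ρ^(K+1))]
Numerator: 2.3019·(1 − 11·4176.571927 + 10·9613.952267) = 115550.123333
Denominator: (-1.3019)·(-9612.952267) = 12514.875496
L = 115550.123333/12514.875496 = 9.2330

Final: 9.2330


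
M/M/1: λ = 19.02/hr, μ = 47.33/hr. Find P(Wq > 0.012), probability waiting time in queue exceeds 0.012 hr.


ρ = 19.02/47.33 = 0.4019
P(Wq > t) = ρ·e^{−(μ−λ)t} = 0.4019·e^{−0.3397}
= 0.4019·0.711970 = 0.286112

Final: 0.286112


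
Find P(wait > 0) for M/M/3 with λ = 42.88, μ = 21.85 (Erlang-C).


a = λ/μ = 1.9625; ρ = a/3 = 0.6542
P₀ = 0.117227 (from M/M/c formula)
C(c,a) = [a^c/(c!(1−ρ))]·P₀ = [7.55805/(6·0.3458)]·0.117227
= 3.64234·0.117227 = 0.426980

Final: 0.426980


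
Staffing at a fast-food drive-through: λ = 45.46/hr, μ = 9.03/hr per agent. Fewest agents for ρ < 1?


Stability requires cμ > λ ⇔ c > λ/μ.
λ/μ = 45.46/9.03 = 5.0343
Minimum integer c = ⌊5.0343⌋ + 1 = 6
Check: 6·9.03 = 54.18 > 45.46, while 5·9.03 = 45.15 ≤ 45.46

Final: 6 servers


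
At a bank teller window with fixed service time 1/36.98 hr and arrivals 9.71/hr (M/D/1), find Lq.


ρ = 9.71/36.98 = 0.2626
M/D/1: Lq = ρ²/(2(1−ρ)) = 0.06895/(2·0.7374) = 0.04675

Final: 0.04675


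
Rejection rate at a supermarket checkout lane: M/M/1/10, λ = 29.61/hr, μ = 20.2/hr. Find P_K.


ρ = λ/μ = 29.61/20.2 = 1.4658
P_K = (1−ρ)ρ^K/(1−ρ^(K+1)) = (-0.4658·45.800517)/(1 − 67.136302)
= -21.335785/-66.136302 = 0.322603

Final: 0.322603


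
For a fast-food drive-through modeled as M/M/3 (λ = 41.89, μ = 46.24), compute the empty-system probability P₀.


a = λ/μ = 41.89/46.24 = 0.9059; ρ = a/c = 0.3020
Σ_{k=0}^{2} a^k/k! (terms k=0..2) = 1.00000 + 0.90593 + 0.41035 = 2.31628
Tail: a^3/(3!(1−ρ)) = 0.74349/(6·0.6980) = 0.17752
P₀ = 1/(2.31628 + 0.17752) = 1/2.49380 = 0.400995

Final: 0.400995


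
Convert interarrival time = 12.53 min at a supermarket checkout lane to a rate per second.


λ = 1/(interarrival time) in consistent units.
1 second = 0.0166667 min, so λ = 0.0166667/12.53 = 0.001330 per second

Final: 0.001330 /sec


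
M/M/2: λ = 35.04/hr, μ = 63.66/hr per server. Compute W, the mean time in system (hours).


a = 0.5504; ρ = 0.2752; P₀ = 0.568367
Lq = P₀·a^c·ρ/(c!(1−ρ)²) = 0.04511
Wq = Lq/λ = 0.04511/35.04 = 0.001287 hr
W = Wq + 1/μ = 0.001287 + 0.01571 = 0.01700 hr

Final: 0.01700 hr


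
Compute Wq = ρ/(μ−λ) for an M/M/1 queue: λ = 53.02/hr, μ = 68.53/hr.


ρ = 53.02/68.53 = 0.7737
Wq = ρ/(μ−λ) = 0.7737/(68.53 − 53.02) = 0.7737/15.51 = 0.04988 hr

Final: 0.04988 hr


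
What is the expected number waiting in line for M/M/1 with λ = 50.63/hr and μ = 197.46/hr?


ρ = 50.63/197.46 = 0.2564
Lq = ρ²/(1−ρ) = 0.06574/0.7436 = 0.08841

Final: 0.08841


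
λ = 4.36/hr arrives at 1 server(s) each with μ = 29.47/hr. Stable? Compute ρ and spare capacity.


Total capacity cμ = 1·29.47 = 29.47/hr
ρ = λ/(cμ) = 4.36/29.47 = 0.1479
Stable ⇔ ρ < 1: YES
Spare capacity = cμ − λ = 29.47 − 4.36 = 25.11/hr

Final: ρ = 0.1479; stable; margin = 25.11/hr


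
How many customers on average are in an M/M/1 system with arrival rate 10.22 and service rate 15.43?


ρ = λ/μ = 10.22/15.43 = 0.6623
L = ρ/(1−ρ) = 0.6623/(1 − 0.6623) = 0.6623/0.3377 = 1.9616

Final: 1.9616


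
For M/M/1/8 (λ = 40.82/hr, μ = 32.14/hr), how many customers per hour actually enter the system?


ρ = 1.2701; P_K = (1−ρ)ρ^8/(1−ρ^9) = 0.240624
λ_eff = λ(1 − P_K) = 40.82·(1 − 0.240624) = 40.82·0.759376 = 30.9977 /hr

Final: 30.9977 /hr


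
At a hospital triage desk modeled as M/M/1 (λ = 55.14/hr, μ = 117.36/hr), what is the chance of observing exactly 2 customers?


ρ = 55.14/117.36 = 0.4698
P_n = (1−ρ)·ρ^n = (1 − 0.4698)·0.4698^2 = 0.5302·0.220746 = 0.117032

Final: 0.117032


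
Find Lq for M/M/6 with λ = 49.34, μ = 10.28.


a = λ/μ = 4.7996; ρ = a/6 = 0.7999
P₀ = 0.006100
Lq = P₀·a^c·ρ / (c!·(1−ρ)²) = 0.006100·12224.64294·0.7999/(720·0.04003)
= 2.06972

Final: 2.06972


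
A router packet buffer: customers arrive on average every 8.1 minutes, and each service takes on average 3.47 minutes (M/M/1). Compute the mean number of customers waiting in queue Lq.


λ = 60/8.1 = 7.4074 /hr
μ = 60/3.47 = 17.2911 /hr
ρ = λ/μ = 7.4074/17.2911 = 0.4284
Lq = ρ²/(1−ρ) = 0.1835/0.5716 = 0.3211

Final: 0.3211


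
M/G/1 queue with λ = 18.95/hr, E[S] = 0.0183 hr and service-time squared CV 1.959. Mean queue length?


ρ = λ·E[S] = 18.95·0.0183 = 0.3468
Lq = ρ²(1+C_s²)/(2(1−ρ)) = 0.1203·(1+1.959)/(2·0.6532)
= 0.1203·2.9590/1.3064 = 0.27238

Final: 0.27238


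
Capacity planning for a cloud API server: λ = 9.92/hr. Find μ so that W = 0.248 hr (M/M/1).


W = 1/(μ−λ) ⇒ μ − λ = 1/W = 1/0.248 = 4.0323
μ = λ + 1/W = 9.92 + 4.0323 = 13.9523 per hr

Final: 13.9523 /hr


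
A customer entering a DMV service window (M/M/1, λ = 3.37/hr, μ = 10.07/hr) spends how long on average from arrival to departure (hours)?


W = 1/(μ−λ) = 1/(10.07 − 3.37) = 1/6.70 = 0.1493 hr

Final: 0.1493 hr


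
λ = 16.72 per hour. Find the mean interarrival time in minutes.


Mean interarrival time = 1/λ = 1/16.72 hour = 0.05981 hour
In minutes: 0.05981 × 60 = 3.5885 min

Final: 3.5885 min


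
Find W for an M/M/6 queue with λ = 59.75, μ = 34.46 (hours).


a = 1.7339; ρ = 0.2890; P₀ = 0.176486
Lq = P₀·a^c·ρ/(c!(1−ρ)²) = 0.003807
Wq = Lq/λ = 0.003807/59.75 = 0.00006372 hr
W = Wq + 1/μ = 0.00006372 + 0.02902 = 0.02908 hr

Final: 0.02908 hr


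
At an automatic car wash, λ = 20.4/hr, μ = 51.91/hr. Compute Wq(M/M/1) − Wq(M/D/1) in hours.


ρ = 20.4/51.91 = 0.3930
Wq(M/M/1) = ρ/(μ−λ) = 0.3930/31.51 = 0.01247 hr
Wq(M/D/1) = ρ/(2(μ−λ)) = 0.006236 hr
Savings = 0.01247 − 0.006236 = 0.006236 hr

Final: 0.006236 hr


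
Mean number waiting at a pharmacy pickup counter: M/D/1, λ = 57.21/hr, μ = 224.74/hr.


ρ = 57.21/224.74 = 0.2546
M/D/1: Lq = ρ²/(2(1−ρ)) = 0.06480/(2·0.7454) = 0.04347

Final: 0.04347


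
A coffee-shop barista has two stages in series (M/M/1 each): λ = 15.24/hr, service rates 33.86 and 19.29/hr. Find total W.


Each node sees arrival rate λ = 15.24/hr (tandem ⇒ throughput preserved).
W₁ = 1/(μ₁−λ) = 1/(33.86−15.24) = 0.05371 hr
W₂ = 1/(μ₂−λ) = 1/(19.29−15.24) = 0.24691 hr
W_total = W₁ + W₂ = 0.05371 + 0.24691 = 0.30062 hr

Final: 0.30062 hr


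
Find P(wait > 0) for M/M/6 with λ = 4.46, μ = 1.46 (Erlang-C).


a = λ/μ = 3.0548; ρ = a/6 = 0.5091
P₀ = 0.046261 (from M/M/c formula)
C(c,a) = [a^c/(c!(1−ρ))]·P₀ = [812.62844/(720·0.4909)]·0.046261
= 2.29930·0.046261 = 0.106369

Final: 0.106369


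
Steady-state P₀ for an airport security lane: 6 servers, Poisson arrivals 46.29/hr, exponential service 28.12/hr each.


a = λ/μ = 46.29/28.12 = 1.6462; ρ = a/c = 0.2744
Σ_{k=0}^{5} a^k/k! (terms k=0..5) = 1.00000 + 1.64616 + 1.35492 + 0.74347 + 0.30597 + 0.10073 = 5.15125
Tail: a^6/(6!(1−ρ)) = 19.89900/(720·0.7256) = 0.03809
P₀ = 1/(5.15125 + 0.03809) = 1/5.18934 = 0.192703

Final: 0.192703


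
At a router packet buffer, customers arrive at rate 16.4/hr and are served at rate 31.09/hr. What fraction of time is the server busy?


ρ = λ/μ = 16.4/31.09 = 0.5275

Final: 0.5275


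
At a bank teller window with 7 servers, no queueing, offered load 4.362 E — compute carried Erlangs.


B(7,4.362) = 0.082251 (Erlang-B)
Carried load = a(1 − B) = 4.362·(1 − 0.082251) = 4.362·0.917749 = 4.0032 E

Final: 4.0032 Erlangs


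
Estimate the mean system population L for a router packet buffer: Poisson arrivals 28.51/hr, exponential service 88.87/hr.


ρ = λ/μ = 28.51/88.87 = 0.3208
L = ρ/(1−ρ) = 0.3208/(1 − 0.3208) = 0.3208/0.6792 = 0.4723

Final: 0.4723


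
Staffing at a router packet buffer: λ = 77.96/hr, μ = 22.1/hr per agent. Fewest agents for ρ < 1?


Stability requires cμ > λ ⇔ c > λ/μ.
λ/μ = 77.96/22.1 = 3.5276
Minimum integer c = ⌊3.5276⌋ + 1 = 4
Check: 4·22.1 = 88.40 > 77.96, while 3·22.1 = 66.30 ≤ 77.96

Final: 4 servers


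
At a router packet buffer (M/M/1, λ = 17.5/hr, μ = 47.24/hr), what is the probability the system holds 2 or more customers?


ρ = 17.5/47.24 = 0.3704
P(N ≥ n) = ρ^n = 0.3704^2 = 0.137232

Final: 0.137232


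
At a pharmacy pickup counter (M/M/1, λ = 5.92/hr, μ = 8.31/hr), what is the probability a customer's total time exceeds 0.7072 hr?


W ~ Exponential(μ−λ) for M/M/1.
μ − λ = 8.31 − 5.92 = 2.3900
P(W > t) = e^{−(μ−λ)t} = e^{−1.6902} = 0.184481

Final: 0.184481


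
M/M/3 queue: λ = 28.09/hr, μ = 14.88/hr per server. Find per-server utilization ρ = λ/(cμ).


ρ = λ/(cμ) = 28.09/(3·14.88) = 28.09/44.64 = 0.6293

Final: 0.6293


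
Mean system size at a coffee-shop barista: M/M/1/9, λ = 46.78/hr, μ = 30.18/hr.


ρ = 46.78/30.18 = 1.5500
L = ρ[1 − (K+1)ρ^K + Kρ^(K+1)] / [(1−ρ)(1−ρ^(K+1))]
Numerator: 1.5500·(1 − 10·51.649823 + 9·80.058937) = 317.806709
Denominator: (-0.5500)·(-79.058937) = 43.485035
L = 317.806709/43.485035 = 7.3084

Final: 7.3084


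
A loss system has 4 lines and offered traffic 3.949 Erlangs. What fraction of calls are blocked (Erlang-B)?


B(c,a) = (a^c/c!) / Σ_{k=0}^{c} a^k/k!
a^4/4! = 10.132983
Σ terms (k=0..4): 1.00000 + 3.94900 + 7.79730 + 10.26385 + 10.13298 = 33.143130
B = 10.132983/33.143130 = 0.305734

Final: 0.305734


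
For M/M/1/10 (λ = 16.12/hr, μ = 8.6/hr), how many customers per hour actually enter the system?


ρ = 1.8744; P_K = (1−ρ)ρ^10/(1−ρ^11) = 0.466967
λ_eff = λ(1 − P_K) = 16.12·(1 − 0.466967) = 16.12·0.533033 = 8.5925 /hr

Final: 8.5925 /hr


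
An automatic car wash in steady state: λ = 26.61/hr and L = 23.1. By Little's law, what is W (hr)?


W = L/λ = 23.1/26.61 = 0.8681 hr

Final: 0.8681 hr


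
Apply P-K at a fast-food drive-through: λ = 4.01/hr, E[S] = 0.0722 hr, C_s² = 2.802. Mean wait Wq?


ρ = λ·E[S] = 4.01·0.0722 = 0.2895
E[S²] = E[S]²(1+C_s²) = 0.0722²·(1+2.802) = 0.019819
Wq = λ·E[S²]/(2(1−ρ)) = 4.01·0.019819/(2·0.7105) = 0.05593 hr

Final: 0.05593 hr


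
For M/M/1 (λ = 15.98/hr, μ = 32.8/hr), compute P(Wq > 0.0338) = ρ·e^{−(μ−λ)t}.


ρ = 15.98/32.8 = 0.4872
P(Wq > t) = ρ·e^{−(μ−λ)t} = 0.4872·e^{−0.5685}
= 0.4872·0.566365 = 0.275930

Final: 0.275930


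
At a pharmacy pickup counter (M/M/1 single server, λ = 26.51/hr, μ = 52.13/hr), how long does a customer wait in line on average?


ρ = 26.51/52.13 = 0.5085
Wq = ρ/(μ−λ) = 0.5085/(52.13 − 26.51) = 0.5085/25.62 = 0.01985 hr

Final: 0.01985 hr


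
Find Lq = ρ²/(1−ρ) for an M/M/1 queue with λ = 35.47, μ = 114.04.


ρ = 35.47/114.04 = 0.3110
Lq = ρ²/(1−ρ) = 0.09674/0.6890 = 0.1404

Final: 0.1404


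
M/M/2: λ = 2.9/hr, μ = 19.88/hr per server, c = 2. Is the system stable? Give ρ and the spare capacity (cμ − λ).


Total capacity cμ = 2·19.88 = 39.76/hr
ρ = λ/(cμ) = 2.9/39.76 = 0.07294
Stable ⇔ ρ < 1: YES
Spare capacity = cμ − λ = 39.76 − 2.9 = 36.86/hr

Final: ρ = 0.07294; stable; margin = 36.86/hr


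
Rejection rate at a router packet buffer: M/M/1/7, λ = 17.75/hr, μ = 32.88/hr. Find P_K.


ρ = λ/μ = 17.75/32.88 = 0.5398
P_K = (1−ρ)ρ^K/(1−ρ^(K+1)) = (0.4602·0.013362)/(1 − 0.007213)
= 0.006149/0.992787 = 0.006193

Final: 0.006193


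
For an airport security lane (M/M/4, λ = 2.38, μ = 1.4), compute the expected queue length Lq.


a = λ/μ = 1.7000; ρ = a/4 = 0.4250
P₀ = 0.179564
Lq = P₀·a^c·ρ / (c!·(1−ρ)²) = 0.179564·8.35210·0.4250/(24·0.33062)
= 0.08033

Final: 0.08033


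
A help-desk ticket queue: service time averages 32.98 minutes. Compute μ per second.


μ = 1/(service time) in consistent units.
1 second = 0.0166667 min, so μ = 0.0166667/32.98 = 0.0005054 per second

Final: 0.0005054 /sec


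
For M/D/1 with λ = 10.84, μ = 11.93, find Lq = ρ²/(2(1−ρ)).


ρ = 10.84/11.93 = 0.9086
M/D/1: Lq = ρ²/(2(1−ρ)) = 0.8256/(2·0.09137) = 4.51816

Final: 4.51816


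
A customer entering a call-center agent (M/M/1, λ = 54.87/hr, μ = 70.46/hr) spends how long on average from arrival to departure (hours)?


W = 1/(μ−λ) = 1/(70.46 − 54.87) = 1/15.59 = 0.06414 hr

Final: 0.06414 hr


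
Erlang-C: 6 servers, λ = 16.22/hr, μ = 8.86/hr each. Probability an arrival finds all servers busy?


a = λ/μ = 1.8307; ρ = a/6 = 0.3051
P₀ = 0.160163 (from M/M/c formula)
C(c,a) = [a^c/(c!(1−ρ))]·P₀ = [37.64461/(720·0.6949)]·0.160163
= 0.07524·0.160163 = 0.012051

Final: 0.012051


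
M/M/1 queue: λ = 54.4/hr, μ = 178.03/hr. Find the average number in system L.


ρ = λ/μ = 54.4/178.03 = 0.3056
L = ρ/(1−ρ) = 0.3056/(1 − 0.3056) = 0.3056/0.6944 = 0.4400

Final: 0.4400


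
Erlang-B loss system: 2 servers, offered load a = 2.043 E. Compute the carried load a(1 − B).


B(2,2.043) = 0.406814 (Erlang-B)
Carried load = a(1 − B) = 2.043·(1 − 0.406814) = 2.043·0.593186 = 1.2119 E

Final: 1.2119 Erlangs


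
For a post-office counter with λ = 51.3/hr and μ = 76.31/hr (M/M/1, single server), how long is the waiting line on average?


ρ = 51.3/76.31 = 0.6723
Lq = ρ²/(1−ρ) = 0.4519/0.3277 = 1.3789

Final: 1.3789
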